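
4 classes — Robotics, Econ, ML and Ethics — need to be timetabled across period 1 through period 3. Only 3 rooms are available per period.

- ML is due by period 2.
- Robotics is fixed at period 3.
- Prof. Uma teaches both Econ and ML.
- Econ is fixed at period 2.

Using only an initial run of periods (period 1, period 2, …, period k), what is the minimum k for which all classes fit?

3 periods

With at most 3 per period and 4 classes, at least 2 periods are needed.
Robotics can't be placed before period 3, so the schedule must run through at least period 3.
3 works (last occupied period: period 3): for example ML in period 1; Robotics in period 3; Econ in period 2; Ethics in period 1.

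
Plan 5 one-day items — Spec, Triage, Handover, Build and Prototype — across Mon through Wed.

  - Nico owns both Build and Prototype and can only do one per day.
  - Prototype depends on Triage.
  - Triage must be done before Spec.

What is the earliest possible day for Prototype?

Precedence pushes Prototype to at least Tue.
Prototype at Tue is achievable: Spec -> Tue, Triage -> Mon, Handover -> Mon, Build -> Mon, Prototype -> Tue.

Tue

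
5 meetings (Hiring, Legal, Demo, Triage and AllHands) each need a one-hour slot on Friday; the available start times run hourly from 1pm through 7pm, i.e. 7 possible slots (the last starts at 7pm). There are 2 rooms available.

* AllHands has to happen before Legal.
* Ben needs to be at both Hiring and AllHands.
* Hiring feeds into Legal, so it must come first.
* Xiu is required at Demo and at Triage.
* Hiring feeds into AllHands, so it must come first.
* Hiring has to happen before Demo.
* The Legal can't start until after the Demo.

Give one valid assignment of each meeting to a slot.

Hiring=1pm, Legal=3pm, Demo=2pm, Triage=1pm, AllHands=2pm

Checking: Hiring(1pm) before Legal(3pm); Hiring(1pm) before AllHands(2pm); AllHands(2pm) before Legal(3pm); Hiring(1pm) before Demo(2pm); Demo(2pm) before Legal(3pm); Hiring(1pm) != AllHands(2pm); Demo(2pm) != Triage(1pm); max 2 per slot (cap 2).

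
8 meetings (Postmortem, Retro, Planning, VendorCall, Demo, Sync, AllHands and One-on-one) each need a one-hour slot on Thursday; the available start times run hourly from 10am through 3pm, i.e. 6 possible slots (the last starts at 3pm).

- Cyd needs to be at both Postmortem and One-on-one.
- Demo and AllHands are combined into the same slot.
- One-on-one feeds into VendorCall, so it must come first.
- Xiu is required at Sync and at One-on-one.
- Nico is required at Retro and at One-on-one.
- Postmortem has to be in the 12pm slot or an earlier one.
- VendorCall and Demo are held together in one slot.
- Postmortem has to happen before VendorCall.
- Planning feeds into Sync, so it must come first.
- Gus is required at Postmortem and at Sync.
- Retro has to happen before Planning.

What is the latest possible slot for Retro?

1pm

Downstream work caps Retro at 1pm.
Retro at 1pm is achievable: AllHands=12pm, Retro=1pm, Demo=12pm, Postmortem=10am, VendorCall=12pm, Planning=2pm, One-on-one=11am, Sync=3pm.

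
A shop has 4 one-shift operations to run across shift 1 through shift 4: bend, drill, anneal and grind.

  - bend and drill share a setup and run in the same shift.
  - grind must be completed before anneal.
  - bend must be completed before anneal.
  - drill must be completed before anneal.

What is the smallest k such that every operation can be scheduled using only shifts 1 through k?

2 shifts

The precedence chain requires at least 2 distinct shifts.
2 works (last occupied shift: shift 2): for example grind=shift 1; bend=shift 1; drill=shift 1; anneal=shift 2.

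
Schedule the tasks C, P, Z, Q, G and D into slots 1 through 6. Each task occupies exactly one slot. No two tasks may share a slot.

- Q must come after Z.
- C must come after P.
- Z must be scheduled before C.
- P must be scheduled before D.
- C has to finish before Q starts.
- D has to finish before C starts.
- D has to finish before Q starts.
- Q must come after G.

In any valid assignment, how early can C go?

Precedence pushes C to at least 3; downstream work caps C at 5.
C at 4 is achievable: C in 4; P in 1; G in 5; D in 2; Z in 3; Q in 6.
Nothing earlier works — the capacity limit rule out every slot before 4.

4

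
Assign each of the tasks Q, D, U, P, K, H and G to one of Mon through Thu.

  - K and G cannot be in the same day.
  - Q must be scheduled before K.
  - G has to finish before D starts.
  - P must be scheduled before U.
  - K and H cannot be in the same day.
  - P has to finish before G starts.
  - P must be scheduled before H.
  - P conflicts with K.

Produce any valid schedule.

Q in Mon, P in Mon, H in Tue, U in Tue, G in Tue, K in Wed, D in Wed

Checking: P(Mon) before H(Tue); Q(Mon) before K(Wed); P(Mon) before U(Tue); P(Mon) before G(Tue); G(Tue) before D(Wed); P(Mon) != K(Wed); K(Wed) != H(Tue); K(Wed) != G(Tue).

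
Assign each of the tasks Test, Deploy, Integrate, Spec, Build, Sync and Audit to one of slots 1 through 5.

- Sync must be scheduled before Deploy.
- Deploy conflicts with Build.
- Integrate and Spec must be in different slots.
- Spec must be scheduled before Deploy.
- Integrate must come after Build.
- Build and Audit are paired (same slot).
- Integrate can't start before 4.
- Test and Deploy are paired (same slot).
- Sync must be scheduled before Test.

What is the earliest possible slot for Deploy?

Precedence pushes Deploy to at least 2.
Deploy at 2 is achievable: Sync=1; Test=2; Deploy=2; Integrate=4; Spec=1; Build=1; Audit=1.

2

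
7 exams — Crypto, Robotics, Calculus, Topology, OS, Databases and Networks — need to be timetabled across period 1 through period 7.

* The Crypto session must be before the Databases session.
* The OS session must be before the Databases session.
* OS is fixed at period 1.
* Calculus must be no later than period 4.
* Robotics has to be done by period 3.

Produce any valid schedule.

OS in period 1, Calculus in period 1, Robotics in period 1, Networks in period 1, Databases in period 2, Crypto in period 1, Topology in period 1

Checking: Crypto(period 1) before Databases(period 2); OS(period 1) before Databases(period 2); OS=period 1 in [period 1,period 1]; Calculus=period 1 in [period 1,period 4]; Robotics=period 1 in [period 1,period 3].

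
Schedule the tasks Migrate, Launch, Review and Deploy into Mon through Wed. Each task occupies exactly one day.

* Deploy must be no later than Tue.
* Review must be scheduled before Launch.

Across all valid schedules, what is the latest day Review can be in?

Tue

Downstream work caps Review at Tue.
Review at Tue is achievable: Review -> Tue; Deploy -> Mon; Launch -> Wed; Migrate -> Mon.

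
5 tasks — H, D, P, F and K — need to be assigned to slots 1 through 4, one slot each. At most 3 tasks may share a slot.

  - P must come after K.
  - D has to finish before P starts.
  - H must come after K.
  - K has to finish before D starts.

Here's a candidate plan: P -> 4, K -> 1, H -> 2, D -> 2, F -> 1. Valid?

Yes, all constraints hold

K has to finish before D starts — holds.
At most 3 tasks may share a slot — holds.
H must come after K — holds.
D has to finish before P starts — holds.
P must come after K — holds.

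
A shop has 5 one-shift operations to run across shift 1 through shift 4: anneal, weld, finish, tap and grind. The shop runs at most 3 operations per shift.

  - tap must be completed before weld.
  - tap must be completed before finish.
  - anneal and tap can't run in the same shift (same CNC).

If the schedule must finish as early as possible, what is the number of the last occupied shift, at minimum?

The precedence chain requires at least 2 distinct shifts.
With at most 3 per shift and 5 operations, at least 2 shifts are needed.
2 works (last occupied shift: shift 2): for example weld -> shift 2; grind -> shift 1; tap -> shift 1; anneal -> shift 2; finish -> shift 2.

shift 2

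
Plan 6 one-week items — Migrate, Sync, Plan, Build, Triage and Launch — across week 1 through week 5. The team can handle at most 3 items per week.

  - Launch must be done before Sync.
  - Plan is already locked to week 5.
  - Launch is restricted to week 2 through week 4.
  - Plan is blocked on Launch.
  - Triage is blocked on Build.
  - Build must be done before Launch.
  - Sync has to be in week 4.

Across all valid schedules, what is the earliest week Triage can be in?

Precedence pushes Triage to at least week 2.
Triage at week 2 is achievable: Sync -> week 4, Launch -> week 2, Triage -> week 2, Migrate -> week 1, Build -> week 1, Plan -> week 5.

week 2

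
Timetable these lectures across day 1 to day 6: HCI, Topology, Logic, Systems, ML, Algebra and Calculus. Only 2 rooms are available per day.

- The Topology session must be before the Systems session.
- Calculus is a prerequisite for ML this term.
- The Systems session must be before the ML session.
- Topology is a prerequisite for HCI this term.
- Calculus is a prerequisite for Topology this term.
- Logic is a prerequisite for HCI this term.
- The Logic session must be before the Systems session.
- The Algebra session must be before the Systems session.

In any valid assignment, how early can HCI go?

day 3

Precedence pushes HCI to at least day 3.
HCI at day 3 is achievable: Calculus in day 1; ML in day 4; Topology in day 2; Algebra in day 2; HCI in day 3; Logic in day 1; Systems in day 3.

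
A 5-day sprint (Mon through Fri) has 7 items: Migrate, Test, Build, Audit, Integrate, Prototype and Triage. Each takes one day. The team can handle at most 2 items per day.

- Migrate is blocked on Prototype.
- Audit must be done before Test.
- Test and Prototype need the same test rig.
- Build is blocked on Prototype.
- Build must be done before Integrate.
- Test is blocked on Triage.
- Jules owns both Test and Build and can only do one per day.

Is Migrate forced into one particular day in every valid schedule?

No

Migrate can be Tue (e.g. Triage -> Tue; Migrate -> Tue; Integrate -> Fri; Test -> Wed; Prototype -> Mon; Build -> Thu; Audit -> Mon) or Wed (e.g. Test -> Wed, Integrate -> Thu, Triage -> Tue, Prototype -> Mon, Migrate -> Wed, Build -> Tue, Audit -> Mon).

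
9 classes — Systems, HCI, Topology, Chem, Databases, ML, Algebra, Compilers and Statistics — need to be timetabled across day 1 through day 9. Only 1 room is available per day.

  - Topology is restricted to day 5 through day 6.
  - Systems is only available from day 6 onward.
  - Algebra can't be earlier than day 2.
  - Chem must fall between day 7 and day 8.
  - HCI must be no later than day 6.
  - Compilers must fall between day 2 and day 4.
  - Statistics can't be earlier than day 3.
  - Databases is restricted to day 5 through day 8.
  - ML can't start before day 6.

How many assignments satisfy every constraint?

48

Splitting on Systems: it can be day 6 (8), day 7 (8), day 8 (8), day 9 (24). Listing each branch's schedules as (HCI, Topology, Chem, Databases, ML, Algebra, Compilers, Statistics) by day number:
Systems=day 6: (1,5,7,8,9,2,3,4) (1,5,7,8,9,2,4,3) (1,5,7,8,9,3,2,4) (1,5,7,8,9,4,2,3) (1,5,8,7,9,2,3,4) (1,5,8,7,9,2,4,3) (1,5,8,7,9,3,2,4) (1,5,8,7,9,4,2,3) — 8.
Systems=day 7: (1,5,8,6,9,2,3,4) (1,5,8,6,9,2,4,3) (1,5,8,6,9,3,2,4) (1,5,8,6,9,4,2,3) (1,6,8,5,9,2,3,4) (1,6,8,5,9,2,4,3) (1,6,8,5,9,3,2,4) (1,6,8,5,9,4,2,3) — 8.
Systems=day 8: (1,5,7,6,9,2,3,4) (1,5,7,6,9,2,4,3) (1,5,7,6,9,3,2,4) (1,5,7,6,9,4,2,3) (1,6,7,5,9,2,3,4) (1,6,7,5,9,2,4,3) (1,6,7,5,9,3,2,4) (1,6,7,5,9,4,2,3) — 8.
Systems=day 9: (1,5,7,6,8,2,3,4) (1,5,7,6,8,2,4,3) (1,5,7,6,8,3,2,4) (1,5,7,6,8,4,2,3) (1,5,7,8,6,2,3,4) (1,5,7,8,6,2,4,3) (1,5,7,8,6,3,2,4) (1,5,7,8,6,4,2,3) (1,5,8,6,7,2,3,4) (1,5,8,6,7,2,4,3) (1,5,8,6,7,3,2,4) (1,5,8,6,7,4,2,3) (1,5,8,7,6,2,3,4) (1,5,8,7,6,2,4,3) (1,5,8,7,6,3,2,4) (1,5,8,7,6,4,2,3) (1,6,7,5,8,2,3,4) (1,6,7,5,8,2,4,3) (1,6,7,5,8,3,2,4) (1,6,7,5,8,4,2,3) (1,6,8,5,7,2,3,4) (1,6,8,5,7,2,4,3) (1,6,8,5,7,3,2,4) (1,6,8,5,7,4,2,3) — 24.
Summing: 8 + 8 + 8 + 24 = 48.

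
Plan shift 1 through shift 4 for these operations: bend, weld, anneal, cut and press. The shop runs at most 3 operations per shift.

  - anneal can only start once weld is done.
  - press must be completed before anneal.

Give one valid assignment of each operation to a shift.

press -> shift 1, weld -> shift 1, anneal -> shift 2, cut -> shift 2, bend -> shift 1

Checking: weld(shift 1) before anneal(shift 2); press(shift 1) before anneal(shift 2); max 3 per shift (cap 3).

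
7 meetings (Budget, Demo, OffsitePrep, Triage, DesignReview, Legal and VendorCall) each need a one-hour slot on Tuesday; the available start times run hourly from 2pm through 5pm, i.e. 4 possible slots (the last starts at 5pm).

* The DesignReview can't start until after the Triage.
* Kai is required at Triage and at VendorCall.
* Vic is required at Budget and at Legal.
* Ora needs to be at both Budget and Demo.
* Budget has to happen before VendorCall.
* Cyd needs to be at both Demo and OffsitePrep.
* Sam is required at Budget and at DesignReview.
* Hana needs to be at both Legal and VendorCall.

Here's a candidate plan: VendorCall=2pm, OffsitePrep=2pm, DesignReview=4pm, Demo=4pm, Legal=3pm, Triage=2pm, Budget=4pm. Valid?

Invalid. Budget has to happen before VendorCall.

Budget has to happen before VendorCall — violated.
Ora needs to be at both Budget and Demo — violated.
Vic is required at Budget and at Legal — holds.
The DesignReview can't start until after the Triage — holds.
Cyd needs to be at both Demo and OffsitePrep — holds.
Kai is required at Triage and at VendorCall — violated.
Sam is required at Budget and at DesignReview — violated.
Hana needs to be at both Legal and VendorCall — holds.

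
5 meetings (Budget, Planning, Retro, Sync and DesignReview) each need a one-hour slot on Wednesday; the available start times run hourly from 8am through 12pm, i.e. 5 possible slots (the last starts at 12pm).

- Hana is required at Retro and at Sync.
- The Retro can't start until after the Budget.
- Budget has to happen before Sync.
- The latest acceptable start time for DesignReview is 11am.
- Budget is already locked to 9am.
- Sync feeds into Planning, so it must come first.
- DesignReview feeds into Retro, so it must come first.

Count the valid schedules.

20

Splitting on Planning: it can be 11am (7), 12pm (13). Listing each branch's schedules as (Budget, Retro, Sync, DesignReview):
Planning=11am: (9am,11am,10am,8am) (9am,11am,10am,9am) (9am,11am,10am,10am) (9am,12pm,10am,8am) (9am,12pm,10am,9am) (9am,12pm,10am,10am) (9am,12pm,10am,11am) — 7.
Planning=12pm: (9am,10am,11am,8am) (9am,10am,11am,9am) (9am,11am,10am,8am) (9am,11am,10am,9am) (9am,11am,10am,10am) (9am,12pm,10am,8am) (9am,12pm,10am,9am) (9am,12pm,10am,10am) (9am,12pm,10am,11am) (9am,12pm,11am,8am) (9am,12pm,11am,9am) (9am,12pm,11am,10am) (9am,12pm,11am,11am) — 13.
Summing: 7 + 13 = 20.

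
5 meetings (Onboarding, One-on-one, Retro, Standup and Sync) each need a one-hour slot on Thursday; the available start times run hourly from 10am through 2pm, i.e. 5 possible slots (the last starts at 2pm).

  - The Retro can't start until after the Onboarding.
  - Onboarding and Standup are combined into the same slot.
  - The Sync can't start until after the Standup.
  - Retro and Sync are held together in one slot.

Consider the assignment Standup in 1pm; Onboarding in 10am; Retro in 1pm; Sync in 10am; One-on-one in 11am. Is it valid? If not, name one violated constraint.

The Sync can't start until after the Standup — violated.
The Retro can't start until after the Onboarding — holds.
Retro and Sync are held together in one slot — violated.
Onboarding and Standup are combined into the same slot — violated.

No. The Sync can't start until after the Standup is not satisfied.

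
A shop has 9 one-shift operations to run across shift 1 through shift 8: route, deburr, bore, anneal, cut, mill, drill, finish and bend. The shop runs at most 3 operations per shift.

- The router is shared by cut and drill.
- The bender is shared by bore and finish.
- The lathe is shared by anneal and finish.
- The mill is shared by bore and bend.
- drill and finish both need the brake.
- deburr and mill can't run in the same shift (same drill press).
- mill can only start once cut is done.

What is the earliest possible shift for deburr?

deburr at shift 1 is achievable: drill -> shift 3; mill -> shift 2; route -> shift 1; anneal -> shift 2; cut -> shift 1; finish -> shift 4; deburr -> shift 1; bend -> shift 3; bore -> shift 2.

shift 1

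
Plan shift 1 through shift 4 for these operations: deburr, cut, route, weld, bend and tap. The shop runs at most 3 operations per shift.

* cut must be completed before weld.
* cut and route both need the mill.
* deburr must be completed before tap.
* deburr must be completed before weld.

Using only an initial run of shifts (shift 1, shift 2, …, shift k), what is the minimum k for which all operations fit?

The precedence chain requires at least 2 distinct shifts.
With at most 3 per shift and 6 operations, at least 2 shifts are needed.
2 works (last occupied shift: shift 2): for example tap -> shift 2, bend -> shift 1, weld -> shift 2, cut -> shift 1, deburr -> shift 1, route -> shift 2.

2 shifts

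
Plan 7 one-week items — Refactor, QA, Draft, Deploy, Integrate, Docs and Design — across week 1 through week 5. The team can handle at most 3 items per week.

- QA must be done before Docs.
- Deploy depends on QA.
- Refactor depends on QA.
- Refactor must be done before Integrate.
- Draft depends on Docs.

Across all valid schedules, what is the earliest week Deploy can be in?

Precedence pushes Deploy to at least week 2.
Deploy at week 2 is achievable: QA=week 1, Draft=week 3, Deploy=week 2, Refactor=week 2, Integrate=week 3, Design=week 1, Docs=week 2.

week 2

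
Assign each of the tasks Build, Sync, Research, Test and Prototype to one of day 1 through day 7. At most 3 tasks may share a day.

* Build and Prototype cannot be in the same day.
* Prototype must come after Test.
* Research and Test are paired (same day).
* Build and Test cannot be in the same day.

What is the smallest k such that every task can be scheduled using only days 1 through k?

3 days

The precedence chain requires at least 2 distinct days.
With at most 3 per day and 5 tasks, at least 2 days are needed.
Could 2 days be enough, i.e. nothing placed later than day 2? No: Prototype must come after Test (at day 1 or later) → {day 2}; Test must come before Prototype (at day 2 or earlier) → {day 1}; Build can't share with Prototype (day 2) → {day 1}; Test can't share with Build (day 1) → nothing is left.
So 2 days is not enough.
3 works (last occupied day: day 3): for example Test=day 1, Sync=day 1, Research=day 1, Prototype=day 2, Build=day 3.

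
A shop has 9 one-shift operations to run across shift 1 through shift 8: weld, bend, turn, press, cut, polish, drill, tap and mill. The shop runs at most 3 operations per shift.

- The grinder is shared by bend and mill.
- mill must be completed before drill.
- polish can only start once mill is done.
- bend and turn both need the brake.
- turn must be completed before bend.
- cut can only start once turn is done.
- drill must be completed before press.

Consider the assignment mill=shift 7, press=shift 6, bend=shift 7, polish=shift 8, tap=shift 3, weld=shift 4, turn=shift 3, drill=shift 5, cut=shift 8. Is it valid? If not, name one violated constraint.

No. The grinder is shared by bend and mill is not satisfied.

cut can only start once turn is done — holds.
turn must be completed before bend — holds.
mill must be completed before drill — violated.
bend and turn both need the brake — holds.
polish can only start once mill is done — holds.
drill must be completed before press — holds.
The shop runs at most 3 operations per shift — holds.
The grinder is shared by bend and mill — violated.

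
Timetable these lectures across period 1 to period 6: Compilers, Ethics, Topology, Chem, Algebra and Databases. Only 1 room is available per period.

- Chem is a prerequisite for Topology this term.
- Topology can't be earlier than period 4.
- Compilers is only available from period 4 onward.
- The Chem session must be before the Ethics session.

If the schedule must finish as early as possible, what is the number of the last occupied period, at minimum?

6

The precedence chain requires at least 2 distinct periods.
With at most 1 per period and 6 lectures, at least 6 periods are needed.
Compilers can't be placed before period 4, so the schedule must run through at least period 4.
6 works (last occupied period: period 6): for example Algebra -> period 3; Topology -> period 4; Ethics -> period 2; Databases -> period 6; Chem -> period 1; Compilers -> period 5.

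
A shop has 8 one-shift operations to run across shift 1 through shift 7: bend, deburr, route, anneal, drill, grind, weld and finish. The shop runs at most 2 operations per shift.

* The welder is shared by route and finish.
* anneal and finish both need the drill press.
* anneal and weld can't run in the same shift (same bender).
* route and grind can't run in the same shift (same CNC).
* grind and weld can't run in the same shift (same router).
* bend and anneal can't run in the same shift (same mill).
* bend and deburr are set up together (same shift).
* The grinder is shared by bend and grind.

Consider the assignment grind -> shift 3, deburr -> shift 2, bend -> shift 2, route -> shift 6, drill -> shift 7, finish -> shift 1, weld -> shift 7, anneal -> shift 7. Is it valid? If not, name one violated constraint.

Invalid. anneal and weld can't run in the same shift (same bender).

The welder is shared by route and finish — holds.
route and grind can't run in the same shift (same CNC) — holds.
bend and deburr are set up together (same shift) — holds.
anneal and finish both need the drill press — holds.
The shop runs at most 2 operations per shift — violated.
The grinder is shared by bend and grind — holds.
grind and weld can't run in the same shift (same router) — holds.
bend and anneal can't run in the same shift (same mill) — holds.
anneal and weld can't run in the same shift (same bender) — violated.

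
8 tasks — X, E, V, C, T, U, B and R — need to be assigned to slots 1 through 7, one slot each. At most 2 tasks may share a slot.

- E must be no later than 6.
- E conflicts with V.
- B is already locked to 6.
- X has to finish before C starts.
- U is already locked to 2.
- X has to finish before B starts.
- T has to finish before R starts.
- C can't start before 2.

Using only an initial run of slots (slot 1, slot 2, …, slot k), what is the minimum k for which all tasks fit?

6

The precedence chain requires at least 2 distinct slots.
With at most 2 per slot and 8 tasks, at least 4 slots are needed.
B can't be placed before 6, so the schedule must run through at least slot 6.
6 works (last occupied slot: 6): for example X -> 1; U -> 2; V -> 4; T -> 1; E -> 3; B -> 6; C -> 2; R -> 3.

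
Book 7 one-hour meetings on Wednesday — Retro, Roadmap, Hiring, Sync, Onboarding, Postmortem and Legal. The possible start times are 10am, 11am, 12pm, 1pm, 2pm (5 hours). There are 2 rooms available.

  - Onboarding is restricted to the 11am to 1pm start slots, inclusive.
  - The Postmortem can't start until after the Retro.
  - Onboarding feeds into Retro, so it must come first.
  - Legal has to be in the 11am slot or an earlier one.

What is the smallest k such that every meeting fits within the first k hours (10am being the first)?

4 hours

The precedence chain requires at least 3 distinct hours.
With at most 2 per hour and 7 meetings, at least 4 hours are needed.
Propagating the time windows through the other constraints, Postmortem can't land before 1pm — that is hour 4 counting from 10am — so the schedule must run through at least 4 hours.
4 works (last occupied hour: 1pm): for example Legal -> 10am, Retro -> 12pm, Roadmap -> 10am, Sync -> 12pm, Onboarding -> 11am, Hiring -> 11am, Postmortem -> 1pm.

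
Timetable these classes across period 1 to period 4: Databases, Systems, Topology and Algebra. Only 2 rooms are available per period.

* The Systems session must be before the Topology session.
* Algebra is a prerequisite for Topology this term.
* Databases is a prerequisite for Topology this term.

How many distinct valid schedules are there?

30

Splitting on Databases: it can be period 1 (11), period 2 (11), period 3 (8). Listing each branch's schedules as (Systems, Topology, Algebra) by period number:
Databases=period 1: (1,3,2) (1,4,2) (1,4,3) (2,3,1) (2,3,2) (2,4,1) (2,4,2) (2,4,3) (3,4,1) (3,4,2) (3,4,3) — 11.
Databases=period 2: (1,3,1) (1,3,2) (1,4,1) (1,4,2) (1,4,3) (2,3,1) (2,4,1) (2,4,3) (3,4,1) (3,4,2) (3,4,3) — 11.
Databases=period 3: (1,4,1) (1,4,2) (1,4,3) (2,4,1) (2,4,2) (2,4,3) (3,4,1) (3,4,2) — 8.
Summing: 11 + 11 + 8 = 30.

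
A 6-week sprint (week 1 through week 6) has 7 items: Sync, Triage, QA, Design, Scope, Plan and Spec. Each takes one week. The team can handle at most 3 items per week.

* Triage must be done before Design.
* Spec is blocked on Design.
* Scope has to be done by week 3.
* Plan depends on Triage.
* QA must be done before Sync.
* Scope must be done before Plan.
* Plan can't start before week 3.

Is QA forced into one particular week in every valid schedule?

QA can be week 1 (e.g. QA -> week 1; Scope -> week 1; Triage -> week 1; Sync -> week 2; Spec -> week 3; Plan -> week 3; Design -> week 2) or week 2 (e.g. Design=week 2, Triage=week 1, Plan=week 3, QA=week 2, Spec=week 3, Scope=week 1, Sync=week 3).

No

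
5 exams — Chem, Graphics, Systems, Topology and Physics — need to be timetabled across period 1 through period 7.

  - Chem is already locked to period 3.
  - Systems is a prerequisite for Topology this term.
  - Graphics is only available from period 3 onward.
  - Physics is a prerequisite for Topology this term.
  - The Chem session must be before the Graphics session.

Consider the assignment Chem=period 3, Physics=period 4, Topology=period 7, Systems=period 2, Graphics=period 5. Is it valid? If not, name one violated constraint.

Yes

Systems is a prerequisite for Topology this term — holds.
Chem is already locked to period 3 — holds.
Graphics is only available from period 3 onward — holds.
Physics is a prerequisite for Topology this term — holds.
The Chem session must be before the Graphics session — holds.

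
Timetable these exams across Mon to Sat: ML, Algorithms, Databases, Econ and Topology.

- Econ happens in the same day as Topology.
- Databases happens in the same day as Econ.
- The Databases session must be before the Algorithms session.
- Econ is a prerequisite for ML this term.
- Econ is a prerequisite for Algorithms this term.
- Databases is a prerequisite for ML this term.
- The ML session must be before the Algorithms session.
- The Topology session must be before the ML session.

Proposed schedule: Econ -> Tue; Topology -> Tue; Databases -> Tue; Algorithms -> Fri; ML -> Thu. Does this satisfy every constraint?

Databases is a prerequisite for ML this term — holds.
Econ is a prerequisite for ML this term — holds.
Econ is a prerequisite for Algorithms this term — holds.
The Topology session must be before the ML session — holds.
Econ happens in the same day as Topology — holds.
The Databases session must be before the Algorithms session — holds.
The ML session must be before the Algorithms session — holds.
Databases happens in the same day as Econ — holds.

Valid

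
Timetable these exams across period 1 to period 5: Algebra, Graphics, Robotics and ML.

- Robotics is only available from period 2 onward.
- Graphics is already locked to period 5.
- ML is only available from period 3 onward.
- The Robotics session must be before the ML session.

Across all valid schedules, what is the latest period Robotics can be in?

period 4

Robotics is available from period 2; downstream work caps Robotics at period 4.
Robotics at period 4 is achievable: Algebra=period 1, Robotics=period 4, ML=period 5, Graphics=period 5.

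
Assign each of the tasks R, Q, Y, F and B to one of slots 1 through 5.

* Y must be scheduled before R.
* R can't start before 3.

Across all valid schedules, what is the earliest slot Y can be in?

1

Downstream work caps Y at 4.
Y at 1 is achievable: B=1, R=3, Y=1, Q=1, F=1.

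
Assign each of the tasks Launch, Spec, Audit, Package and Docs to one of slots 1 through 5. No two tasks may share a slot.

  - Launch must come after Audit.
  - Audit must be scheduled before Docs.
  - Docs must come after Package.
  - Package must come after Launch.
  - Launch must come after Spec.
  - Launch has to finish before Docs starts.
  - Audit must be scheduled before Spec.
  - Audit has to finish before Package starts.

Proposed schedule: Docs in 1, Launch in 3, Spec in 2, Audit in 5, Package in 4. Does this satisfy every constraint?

No — it violates: Audit must be scheduled before Docs

Launch must come after Audit — violated.
No two tasks may share a slot — holds.
Audit has to finish before Package starts — violated.
Launch must come after Spec — holds.
Audit must be scheduled before Docs — violated.
Docs must come after Package — violated.
Launch has to finish before Docs starts — violated.
Audit must be scheduled before Spec — violated.
Package must come after Launch — holds.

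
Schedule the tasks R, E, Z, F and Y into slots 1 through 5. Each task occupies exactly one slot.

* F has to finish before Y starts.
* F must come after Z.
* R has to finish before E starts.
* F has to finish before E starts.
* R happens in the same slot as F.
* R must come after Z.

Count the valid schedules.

Splitting on R: it can be 2 (9), 3 (8), 4 (3). Listing each branch's schedules as (E, Z, F, Y):
R=2: (3,1,2,3) (3,1,2,4) (3,1,2,5) (4,1,2,3) (4,1,2,4) (4,1,2,5) (5,1,2,3) (5,1,2,4) (5,1,2,5) — 9.
R=3: (4,1,3,4) (4,1,3,5) (4,2,3,4) (4,2,3,5) (5,1,3,4) (5,1,3,5) (5,2,3,4) (5,2,3,5) — 8.
R=4: (5,1,4,5) (5,2,4,5) (5,3,4,5) — 3.
Summing: 9 + 8 + 3 = 20.

20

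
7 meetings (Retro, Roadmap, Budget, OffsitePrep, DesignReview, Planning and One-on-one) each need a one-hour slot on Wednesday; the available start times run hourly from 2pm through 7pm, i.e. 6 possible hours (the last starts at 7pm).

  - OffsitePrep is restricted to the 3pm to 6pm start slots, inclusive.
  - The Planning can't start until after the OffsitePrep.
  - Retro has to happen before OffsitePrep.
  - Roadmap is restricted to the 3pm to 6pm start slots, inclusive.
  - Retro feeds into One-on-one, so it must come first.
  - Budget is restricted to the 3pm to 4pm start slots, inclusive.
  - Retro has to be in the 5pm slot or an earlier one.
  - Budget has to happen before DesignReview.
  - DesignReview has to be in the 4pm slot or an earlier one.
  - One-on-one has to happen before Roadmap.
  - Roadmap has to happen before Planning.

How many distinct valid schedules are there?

48

Splitting on Retro: it can be 2pm (35), 3pm (11), 4pm (2). Listing each branch's schedules as (Roadmap, Budget, OffsitePrep, DesignReview, Planning, One-on-one):
Retro=2pm: (4pm,3pm,3pm,4pm,5pm,3pm) (4pm,3pm,3pm,4pm,6pm,3pm) (4pm,3pm,3pm,4pm,7pm,3pm) (4pm,3pm,4pm,4pm,5pm,3pm) (4pm,3pm,4pm,4pm,6pm,3pm) (4pm,3pm,4pm,4pm,7pm,3pm) (4pm,3pm,5pm,4pm,6pm,3pm) (4pm,3pm,5pm,4pm,7pm,3pm) (4pm,3pm,6pm,4pm,7pm,3pm) (5pm,3pm,3pm,4pm,6pm,3pm) (5pm,3pm,3pm,4pm,6pm,4pm) (5pm,3pm,3pm,4pm,7pm,3pm) (5pm,3pm,3pm,4pm,7pm,4pm) (5pm,3pm,4pm,4pm,6pm,3pm) (5pm,3pm,4pm,4pm,6pm,4pm) (5pm,3pm,4pm,4pm,7pm,3pm) (5pm,3pm,4pm,4pm,7pm,4pm) (5pm,3pm,5pm,4pm,6pm,3pm) (5pm,3pm,5pm,4pm,6pm,4pm) (5pm,3pm,5pm,4pm,7pm,3pm) (5pm,3pm,5pm,4pm,7pm,4pm) (5pm,3pm,6pm,4pm,7pm,3pm) (5pm,3pm,6pm,4pm,7pm,4pm) (6pm,3pm,3pm,4pm,7pm,3pm) (6pm,3pm,3pm,4pm,7pm,4pm) (6pm,3pm,3pm,4pm,7pm,5pm) (6pm,3pm,4pm,4pm,7pm,3pm) (6pm,3pm,4pm,4pm,7pm,4pm) (6pm,3pm,4pm,4pm,7pm,5pm) (6pm,3pm,5pm,4pm,7pm,3pm) (6pm,3pm,5pm,4pm,7pm,4pm) (6pm,3pm,5pm,4pm,7pm,5pm) (6pm,3pm,6pm,4pm,7pm,3pm) (6pm,3pm,6pm,4pm,7pm,4pm) (6pm,3pm,6pm,4pm,7pm,5pm) — 35.
Retro=3pm: (5pm,3pm,4pm,4pm,6pm,4pm) (5pm,3pm,4pm,4pm,7pm,4pm) (5pm,3pm,5pm,4pm,6pm,4pm) (5pm,3pm,5pm,4pm,7pm,4pm) (5pm,3pm,6pm,4pm,7pm,4pm) (6pm,3pm,4pm,4pm,7pm,4pm) (6pm,3pm,4pm,4pm,7pm,5pm) (6pm,3pm,5pm,4pm,7pm,4pm) (6pm,3pm,5pm,4pm,7pm,5pm) (6pm,3pm,6pm,4pm,7pm,4pm) (6pm,3pm,6pm,4pm,7pm,5pm) — 11.
Retro=4pm: (6pm,3pm,5pm,4pm,7pm,5pm) (6pm,3pm,6pm,4pm,7pm,5pm) — 2.
Summing: 35 + 11 + 2 = 48.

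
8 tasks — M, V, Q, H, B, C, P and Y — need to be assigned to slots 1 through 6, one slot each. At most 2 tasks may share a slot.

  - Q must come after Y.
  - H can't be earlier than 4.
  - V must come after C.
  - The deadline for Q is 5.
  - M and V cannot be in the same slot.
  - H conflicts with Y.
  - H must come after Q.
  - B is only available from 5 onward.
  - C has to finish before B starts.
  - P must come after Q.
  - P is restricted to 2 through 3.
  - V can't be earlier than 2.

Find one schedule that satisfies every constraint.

C=1, P=3, B=5, V=2, M=3, Q=2, Y=1, H=4

Checking: C(1) before B(5); Y(1) before Q(2); Q(2) before P(3); Q(2) before H(4); C(1) before V(2); M(3) != V(2); H(4) != Y(1); V=2 in [2,6]; B=5 in [5,6]; H=4 in [4,6]; Q=2 in [1,5]; P=3 in [2,3]; max 2 per slot (cap 2).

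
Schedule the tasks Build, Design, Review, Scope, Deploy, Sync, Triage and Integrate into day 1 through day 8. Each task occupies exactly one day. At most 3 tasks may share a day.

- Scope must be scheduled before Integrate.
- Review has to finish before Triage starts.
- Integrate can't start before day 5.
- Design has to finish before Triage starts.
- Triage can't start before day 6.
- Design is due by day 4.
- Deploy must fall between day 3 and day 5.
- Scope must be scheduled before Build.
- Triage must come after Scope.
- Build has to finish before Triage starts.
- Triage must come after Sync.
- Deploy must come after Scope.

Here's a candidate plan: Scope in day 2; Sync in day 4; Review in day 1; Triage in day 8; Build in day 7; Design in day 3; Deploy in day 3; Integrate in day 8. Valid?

Yes, all constraints hold

Triage can't start before day 6 — holds.
Scope must be scheduled before Build — holds.
Build has to finish before Triage starts — holds.
Review has to finish before Triage starts — holds.
Design has to finish before Triage starts — holds.
Triage must come after Sync — holds.
Design is due by day 4 — holds.
Triage must come after Scope — holds.
Scope must be scheduled before Integrate — holds.
Integrate can't start before day 5 — holds.
Deploy must come after Scope — holds.
Deploy must fall between day 3 and day 5 — holds.
At most 3 tasks may share a day — holds.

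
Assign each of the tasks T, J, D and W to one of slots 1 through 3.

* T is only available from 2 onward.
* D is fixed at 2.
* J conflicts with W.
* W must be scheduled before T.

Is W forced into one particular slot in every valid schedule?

W can be 1 (e.g. T=2, J=2, D=2, W=1) or 2 (e.g. J in 1, D in 2, T in 3, W in 2).

No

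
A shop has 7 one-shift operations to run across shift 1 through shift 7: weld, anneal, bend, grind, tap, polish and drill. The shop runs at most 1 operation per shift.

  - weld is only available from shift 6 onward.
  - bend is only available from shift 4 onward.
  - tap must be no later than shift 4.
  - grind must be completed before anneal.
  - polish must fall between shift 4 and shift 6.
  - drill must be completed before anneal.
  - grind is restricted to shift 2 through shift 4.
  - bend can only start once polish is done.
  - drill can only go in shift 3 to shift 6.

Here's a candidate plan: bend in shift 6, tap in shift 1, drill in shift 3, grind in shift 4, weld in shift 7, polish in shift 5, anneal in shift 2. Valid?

weld is only available from shift 6 onward — holds.
drill can only go in shift 3 to shift 6 — holds.
grind is restricted to shift 2 through shift 4 — holds.
bend is only available from shift 4 onward — holds.
drill must be completed before anneal — violated.
tap must be no later than shift 4 — holds.
grind must be completed before anneal — violated.
polish must fall between shift 4 and shift 6 — holds.
bend can only start once polish is done — holds.
The shop runs at most 1 operation per shift — holds.

No. grind must be completed before anneal is not satisfied.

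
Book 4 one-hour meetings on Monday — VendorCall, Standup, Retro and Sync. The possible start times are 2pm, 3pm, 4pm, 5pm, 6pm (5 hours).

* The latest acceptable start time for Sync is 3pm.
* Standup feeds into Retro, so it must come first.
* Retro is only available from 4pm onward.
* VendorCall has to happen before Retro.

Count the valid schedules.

Splitting on VendorCall: it can be 2pm (18), 3pm (18), 4pm (14), 5pm (8). Listing each branch's schedules as (Standup, Retro, Sync):
VendorCall=2pm: (2pm,4pm,2pm) (2pm,4pm,3pm) (2pm,5pm,2pm) (2pm,5pm,3pm) (2pm,6pm,2pm) (2pm,6pm,3pm) (3pm,4pm,2pm) (3pm,4pm,3pm) (3pm,5pm,2pm) (3pm,5pm,3pm) (3pm,6pm,2pm) (3pm,6pm,3pm) (4pm,5pm,2pm) (4pm,5pm,3pm) (4pm,6pm,2pm) (4pm,6pm,3pm) (5pm,6pm,2pm) (5pm,6pm,3pm) — 18.
VendorCall=3pm: (2pm,4pm,2pm) (2pm,4pm,3pm) (2pm,5pm,2pm) (2pm,5pm,3pm) (2pm,6pm,2pm) (2pm,6pm,3pm) (3pm,4pm,2pm) (3pm,4pm,3pm) (3pm,5pm,2pm) (3pm,5pm,3pm) (3pm,6pm,2pm) (3pm,6pm,3pm) (4pm,5pm,2pm) (4pm,5pm,3pm) (4pm,6pm,2pm) (4pm,6pm,3pm) (5pm,6pm,2pm) (5pm,6pm,3pm) — 18.
VendorCall=4pm: (2pm,5pm,2pm) (2pm,5pm,3pm) (2pm,6pm,2pm) (2pm,6pm,3pm) (3pm,5pm,2pm) (3pm,5pm,3pm) (3pm,6pm,2pm) (3pm,6pm,3pm) (4pm,5pm,2pm) (4pm,5pm,3pm) (4pm,6pm,2pm) (4pm,6pm,3pm) (5pm,6pm,2pm) (5pm,6pm,3pm) — 14.
VendorCall=5pm: (2pm,6pm,2pm) (2pm,6pm,3pm) (3pm,6pm,2pm) (3pm,6pm,3pm) (4pm,6pm,2pm) (4pm,6pm,3pm) (5pm,6pm,2pm) (5pm,6pm,3pm) — 8.
Summing: 18 + 18 + 14 + 8 = 58.

58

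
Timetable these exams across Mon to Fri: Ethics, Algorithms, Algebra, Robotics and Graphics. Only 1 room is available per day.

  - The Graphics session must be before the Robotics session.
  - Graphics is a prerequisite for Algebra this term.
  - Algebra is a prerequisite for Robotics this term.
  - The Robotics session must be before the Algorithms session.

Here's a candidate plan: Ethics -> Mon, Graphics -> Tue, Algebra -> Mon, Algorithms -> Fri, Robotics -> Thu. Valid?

Invalid. Only 1 room is available per day.

Algebra is a prerequisite for Robotics this term — holds.
The Robotics session must be before the Algorithms session — holds.
Graphics is a prerequisite for Algebra this term — violated.
The Graphics session must be before the Robotics session — holds.
Only 1 room is available per day — violated.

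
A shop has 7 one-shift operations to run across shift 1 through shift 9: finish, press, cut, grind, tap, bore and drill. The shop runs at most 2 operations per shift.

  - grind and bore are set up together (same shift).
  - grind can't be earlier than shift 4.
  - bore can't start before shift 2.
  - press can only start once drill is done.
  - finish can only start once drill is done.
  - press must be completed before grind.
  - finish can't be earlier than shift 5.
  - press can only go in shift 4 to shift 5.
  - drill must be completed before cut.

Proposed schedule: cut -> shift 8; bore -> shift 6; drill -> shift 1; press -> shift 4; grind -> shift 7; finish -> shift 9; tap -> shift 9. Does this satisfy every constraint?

No — it violates: grind and bore are set up together (same shift)

grind can't be earlier than shift 4 — holds.
grind and bore are set up together (same shift) — violated.
finish can't be earlier than shift 5 — holds.
The shop runs at most 2 operations per shift — holds.
drill must be completed before cut — holds.
press can only start once drill is done — holds.
press can only go in shift 4 to shift 5 — holds.
bore can't start before shift 2 — holds.
press must be completed before grind — holds.
finish can only start once drill is done — holds.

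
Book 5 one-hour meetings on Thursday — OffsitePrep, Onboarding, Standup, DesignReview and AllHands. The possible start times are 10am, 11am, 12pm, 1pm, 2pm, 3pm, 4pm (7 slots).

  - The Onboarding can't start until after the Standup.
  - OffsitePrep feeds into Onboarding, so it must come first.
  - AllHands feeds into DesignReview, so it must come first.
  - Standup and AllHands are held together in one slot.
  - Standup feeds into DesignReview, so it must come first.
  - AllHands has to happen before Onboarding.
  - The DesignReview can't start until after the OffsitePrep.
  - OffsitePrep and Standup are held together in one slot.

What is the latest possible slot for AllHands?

Downstream work caps AllHands at 3pm.
AllHands at 3pm is achievable: OffsitePrep in 3pm; DesignReview in 4pm; Standup in 3pm; Onboarding in 4pm; AllHands in 3pm.

3pm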